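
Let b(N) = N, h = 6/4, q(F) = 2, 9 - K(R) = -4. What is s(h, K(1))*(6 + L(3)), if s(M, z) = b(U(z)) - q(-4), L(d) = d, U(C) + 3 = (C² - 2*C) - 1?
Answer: 1233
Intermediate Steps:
K(R) = 13 (K(R) = 9 - 1*(-4) = 9 + 4 = 13)
U(C) = -4 + C² - 2*C (U(C) = -3 + ((C² - 2*C) - 1) = -3 + (-1 + C² - 2*C) = -4 + C² - 2*C)
h = 3/2 (h = 6*(¼) = 3/2 ≈ 1.5000)
s(M, z) = -6 + z² - 2*z (s(M, z) = (-4 + z² - 2*z) - 1*2 = (-4 + z² - 2*z) - 2 = -6 + z² - 2*z)
s(h, K(1))*(6 + L(3)) = (-6 + 13² - 2*13)*(6 + 3) = (-6 + 169 - 26)*9 = 137*9 = 1233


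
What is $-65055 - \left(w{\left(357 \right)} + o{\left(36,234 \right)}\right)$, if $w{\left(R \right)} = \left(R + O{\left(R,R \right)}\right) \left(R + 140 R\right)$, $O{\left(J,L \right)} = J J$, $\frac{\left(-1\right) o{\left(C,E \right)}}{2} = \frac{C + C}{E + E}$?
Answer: $- \frac{83634663797}{13} \approx -6.4334 \cdot 10^{9}$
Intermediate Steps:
$o{\left(C,E \right)} = - \frac{2 C}{E}$ ($o{\left(C,E \right)} = - 2 \frac{C + C}{E + E} = - 2 \frac{2 C}{2 E} = - 2 \cdot 2 C \frac{1}{2 E} = - 2 \frac{C}{E} = - \frac{2 C}{E}$)
$O{\left(J,L \right)} = J^{2}$
$w{\left(R \right)} = 141 R \left(R + R^{2}\right)$ ($w{\left(R \right)} = \left(R + R^{2}\right) \left(R + 140 R\right) = \left(R + R^{2}\right) 141 R = 141 R \left(R + R^{2}\right)$)
$-65055 - \left(w{\left(357 \right)} + o{\left(36,234 \right)}\right) = -65055 - \left(141 \cdot 357^{2} \left(1 + 357\right) - \frac{72}{234}\right) = -65055 - \left(141 \cdot 127449 \cdot 358 - 72 \cdot \frac{1}{234}\right) = -65055 - \left(6433370622 - \frac{4}{13}\right) = -65055 - \frac{83633818082}{13} = - \frac{83634663797}{13}$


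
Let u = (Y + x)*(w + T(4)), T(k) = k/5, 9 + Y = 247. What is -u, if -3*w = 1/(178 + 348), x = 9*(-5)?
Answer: -1217251/7890 ≈ -154.28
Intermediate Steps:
Y = 238 (Y = -9 + 247 = 238)
x = -45
T(k) = k/5 (T(k) = k*(1/5) = k/5)
w = -1/1578 (w = -1/(3*(178 + 348)) = -1/3/526 = -1/3*1/526 = -1/1578 ≈ -0.00063371)
u = 1217251/7890 (u = (238 - 45)*(-1/1578 + (1/5)*4) = 193*(-1/1578 + 4/5) = 193*(6307/7890) = 1217251/7890 ≈ 154.28)
-u = -1*1217251/7890 = -1217251/7890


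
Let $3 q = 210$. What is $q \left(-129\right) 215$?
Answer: $-1941450$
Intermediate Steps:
$q = 70$ ($q = \frac{1}{3} \cdot 210 = 70$)
$q \left(-129\right) 215 = 70 \left(-129\right) 215 = \left(-9030\right) 215 = -1941450$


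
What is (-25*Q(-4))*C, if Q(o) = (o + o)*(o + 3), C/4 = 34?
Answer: -27200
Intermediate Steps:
C = 136 (C = 4*34 = 136)
Q(o) = 2*o*(3 + o) (Q(o) = (2*o)*(3 + o) = 2*o*(3 + o))
(-25*Q(-4))*C = -50*(-4)*(3 - 4)*136 = -50*(-4)*(-1)*136 = -25*8*136 = -200*136 = -27200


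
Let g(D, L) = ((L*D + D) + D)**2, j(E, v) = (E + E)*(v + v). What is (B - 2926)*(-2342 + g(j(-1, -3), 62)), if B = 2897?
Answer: -17036978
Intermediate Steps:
j(E, v) = 4*E*v (j(E, v) = (2*E)*(2*v) = 4*E*v)
g(D, L) = (2*D + D*L)**2 (g(D, L) = ((D*L + D) + D)**2 = ((D + D*L) + D)**2 = (2*D + D*L)**2)
(B - 2926)*(-2342 + g(j(-1, -3), 62)) = (2897 - 2926)*(-2342 + (4*(-1)*(-3))**2*(2 + 62)**2) = -29*(-2342 + 12**2*64**2) = -29*(-2342 + 144*4096) = -29*(-2342 + 589824) = -29*587482 = -17036978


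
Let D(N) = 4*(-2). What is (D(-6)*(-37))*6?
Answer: 1776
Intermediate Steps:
D(N) = -8
(D(-6)*(-37))*6 = -8*(-37)*6 = 296*6 = 1776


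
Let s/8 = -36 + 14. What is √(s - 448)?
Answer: 4*I*√39 ≈ 24.98*I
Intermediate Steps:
s = -176 (s = 8*(-36 + 14) = 8*(-22) = -176)
√(s - 448) = √(-176 - 448) = √(-624) = 4*I*√39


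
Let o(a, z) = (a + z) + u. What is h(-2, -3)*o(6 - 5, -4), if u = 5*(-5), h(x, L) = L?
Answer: 84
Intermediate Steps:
u = -25
o(a, z) = -25 + a + z (o(a, z) = (a + z) - 25 = -25 + a + z)
h(-2, -3)*o(6 - 5, -4) = -3*(-25 + (6 - 5) - 4) = -3*(-25 + 1 - 4) = -3*(-28) = 84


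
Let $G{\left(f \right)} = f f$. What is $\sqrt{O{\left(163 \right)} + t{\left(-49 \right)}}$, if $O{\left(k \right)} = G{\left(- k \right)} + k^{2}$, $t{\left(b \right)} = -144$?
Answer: $\sqrt{52994} \approx 230.2$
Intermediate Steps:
$G{\left(f \right)} = f^{2}$
$O{\left(k \right)} = 2 k^{2}$ ($O{\left(k \right)} = \left(- k\right)^{2} + k^{2} = k^{2} + k^{2} = 2 k^{2}$)
$\sqrt{O{\left(163 \right)} + t{\left(-49 \right)}} = \sqrt{2 \cdot 163^{2} - 144} = \sqrt{2 \cdot 26569 - 144} = \sqrt{53138 - 144} = \sqrt{52994}$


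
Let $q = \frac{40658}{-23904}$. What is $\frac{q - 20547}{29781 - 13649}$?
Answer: $- \frac{245598073}{192809664} \approx -1.2738$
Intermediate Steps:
$q = - \frac{20329}{11952}$ ($q = 40658 \left(- \frac{1}{23904}\right) = - \frac{20329}{11952} \approx -1.7009$)
$\frac{q - 20547}{29781 - 13649} = \frac{- \frac{20329}{11952} - 20547}{29781 - 13649} = - \frac{245598073}{11952 \cdot 16132} = \left(- \frac{245598073}{11952}\right) \frac{1}{16132} = - \frac{245598073}{192809664}$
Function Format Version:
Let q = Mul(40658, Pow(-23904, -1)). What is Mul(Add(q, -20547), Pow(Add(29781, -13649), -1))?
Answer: Rational(-245598073, 192809664) ≈ -1.2738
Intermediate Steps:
q = Rational(-20329, 11952) (q = Mul(40658, Rational(-1, 23904)) = Rational(-20329, 11952) ≈ -1.7009)
Mul(Add(q, -20547), Pow(Add(29781, -13649), -1)) = Mul(Add(Rational(-20329, 11952), -20547), Pow(Add(29781, -13649), -1)) = Mul(Rational(-245598073, 11952), Pow(16132, -1)) = Mul(Rational(-245598073, 11952), Rational(1, 16132)) = Rational(-245598073, 192809664)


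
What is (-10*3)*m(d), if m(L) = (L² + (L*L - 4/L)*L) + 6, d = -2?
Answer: 60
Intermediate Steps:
m(L) = 6 + L² + L*(L² - 4/L) (m(L) = (L² + (L² - 4/L)*L) + 6 = (L² + L*(L² - 4/L)) + 6 = 6 + L² + L*(L² - 4/L))
(-10*3)*m(d) = (-10*3)*(2 + (-2)² + (-2)³) = -30*(2 + 4 - 8) = -30*(-2) = 60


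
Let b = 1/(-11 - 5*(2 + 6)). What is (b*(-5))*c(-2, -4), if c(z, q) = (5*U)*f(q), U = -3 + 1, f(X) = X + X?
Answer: 400/51 ≈ 7.8431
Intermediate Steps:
f(X) = 2*X
b = -1/51 (b = 1/(-11 - 5*8) = 1/(-11 - 40) = 1/(-51) = -1/51 ≈ -0.019608)
U = -2
c(z, q) = -20*q (c(z, q) = (5*(-2))*(2*q) = -20*q)
(b*(-5))*c(-2, -4) = (-1/51*(-5))*(-20*(-4)) = (5/51)*80 = 400/51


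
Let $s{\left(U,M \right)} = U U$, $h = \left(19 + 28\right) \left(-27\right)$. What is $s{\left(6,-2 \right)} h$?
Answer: $-45684$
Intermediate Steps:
$h = -1269$ ($h = 47 \left(-27\right) = -1269$)
$s{\left(U,M \right)} = U^{2}$
$s{\left(6,-2 \right)} h = 6^{2} \left(-1269\right) = 36 \left(-1269\right) = -45684$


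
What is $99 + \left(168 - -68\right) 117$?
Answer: $27711$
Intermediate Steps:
$99 + \left(168 - -68\right) 117 = 99 + \left(168 + 68\right) 117 = 99 + 236 \cdot 117 = 99 + 27612 = 27711$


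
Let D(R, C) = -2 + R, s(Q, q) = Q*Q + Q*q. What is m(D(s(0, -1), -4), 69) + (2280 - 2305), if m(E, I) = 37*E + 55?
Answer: -44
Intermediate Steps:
s(Q, q) = Q**2 + Q*q
m(E, I) = 55 + 37*E
m(D(s(0, -1), -4), 69) + (2280 - 2305) = (55 + 37*(-2 + 0*(0 - 1))) + (2280 - 2305) = (55 + 37*(-2 + 0*(-1))) - 25 = (55 + 37*(-2 + 0)) - 25 = (55 + 37*(-2)) - 25 = (55 - 74) - 25 = -19 - 25 = -44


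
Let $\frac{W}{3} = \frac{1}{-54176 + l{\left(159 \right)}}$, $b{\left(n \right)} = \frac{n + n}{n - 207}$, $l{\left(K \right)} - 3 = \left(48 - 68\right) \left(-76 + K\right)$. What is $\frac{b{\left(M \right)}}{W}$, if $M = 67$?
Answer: $\frac{1246937}{70} \approx 17813.0$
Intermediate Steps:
$l{\left(K \right)} = 1523 - 20 K$ ($l{\left(K \right)} = 3 + \left(48 - 68\right) \left(-76 + K\right) = 3 - 20 \left(-76 + K\right) = 3 - \left(-1520 + 20 K\right) = 1523 - 20 K$)
$b{\left(n \right)} = \frac{2 n}{-207 + n}$
$W = - \frac{1}{18611}$ ($W = \frac{3}{-54176 + \left(1523 - 3180\right)} = \frac{3}{-54176 - 1657} = \frac{3}{-55833} = 3 \left(- \frac{1}{55833}\right) = - \frac{1}{18611} \approx -5.3732 \cdot 10^{-5}$)
$\frac{b{\left(M \right)}}{W} = \frac{2 \cdot 67 \frac{1}{-207 + 67}}{- \frac{1}{18611}} = 2 \cdot 67 \frac{1}{-140} \left(-18611\right) = 2 \cdot 67 \left(- \frac{1}{140}\right) \left(-18611\right) = \left(- \frac{67}{70}\right) \left(-18611\right) = \frac{1246937}{70}$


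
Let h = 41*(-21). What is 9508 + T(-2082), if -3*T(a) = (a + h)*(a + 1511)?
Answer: -550643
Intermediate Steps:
h = -861
T(a) = -(-861 + a)*(1511 + a)/3 (T(a) = -(a - 861)*(a + 1511)/3 = -(-861 + a)*(1511 + a)/3)
9508 + T(-2082) = 9508 + (433657 - 650/3*(-2082) - ⅓*(-2082)²) = 9508 + (433657 + 451100 - ⅓*4334724) = 9508 + (433657 + 451100 - 1444908) = 9508 - 560151 = -550643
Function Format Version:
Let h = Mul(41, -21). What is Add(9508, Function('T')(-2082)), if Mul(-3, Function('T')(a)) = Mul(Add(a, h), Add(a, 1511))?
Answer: -550643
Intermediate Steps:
h = -861
Function('T')(a) = Mul(Rational(-1, 3), Add(-861, a), Add(1511, a)) (Function('T')(a) = Mul(Rational(-1, 3), Mul(Add(a, -861), Add(a, 1511))) = Mul(Rational(-1, 3), Mul(Add(-861, a), Add(1511, a))) = Mul(Rational(-1, 3), Add(-861, a), Add(1511, a)))
Add(9508, Function('T')(-2082)) = Add(9508, Add(433657, Mul(Rational(-650, 3), -2082), Mul(Rational(-1, 3), Pow(-2082, 2)))) = Add(9508, Add(433657, 451100, Mul(Rational(-1, 3), 4334724))) = Add(9508, Add(433657, 451100, -1444908)) = Add(9508, -560151) = -550643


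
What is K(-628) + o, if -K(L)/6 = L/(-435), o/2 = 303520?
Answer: 88019544/145 ≈ 6.0703e+5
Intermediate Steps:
o = 607040 (o = 2*303520 = 607040)
K(L) = 2*L/145 (K(L) = -6*L/(-435) = -6*L*(-1)/435 = -(-2)*L/145 = 2*L/145)
K(-628) + o = (2/145)*(-628) + 607040 = -1256/145 + 607040 = 88019544/145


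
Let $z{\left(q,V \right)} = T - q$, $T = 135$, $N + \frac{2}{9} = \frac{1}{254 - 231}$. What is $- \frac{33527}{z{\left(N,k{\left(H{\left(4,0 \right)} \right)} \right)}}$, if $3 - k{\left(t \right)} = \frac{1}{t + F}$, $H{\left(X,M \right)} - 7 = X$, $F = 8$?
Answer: $- \frac{6940089}{27982} \approx -248.02$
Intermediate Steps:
$N = - \frac{37}{207}$ ($N = - \frac{2}{9} + \frac{1}{254 - 231} = - \frac{2}{9} + \frac{1}{23} = - \frac{37}{207} \approx -0.17874$)
$H{\left(X,M \right)} = 7 + X$
$k{\left(t \right)} = 3 - \frac{1}{8 + t}$ ($k{\left(t \right)} = 3 - \frac{1}{t + 8} = 3 - \frac{1}{8 + t}$)
$z{\left(q,V \right)} = 135 - q$
$- \frac{33527}{z{\left(N,k{\left(H{\left(4,0 \right)} \right)} \right)}} = - \frac{33527}{135 - - \frac{37}{207}} = - \frac{33527}{135 + \frac{37}{207}} = - \frac{33527}{\frac{27982}{207}} = \left(-33527\right) \frac{207}{27982} = - \frac{6940089}{27982}$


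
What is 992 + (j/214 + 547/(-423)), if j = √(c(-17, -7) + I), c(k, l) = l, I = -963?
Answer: 419069/423 + I*√970/214 ≈ 990.71 + 0.14554*I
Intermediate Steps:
j = I*√970 (j = √(-7 - 963) = √(-970) = I*√970 ≈ 31.145*I)
992 + (j/214 + 547/(-423)) = 992 + ((I*√970)/214 + 547/(-423)) = 992 + ((I*√970)*(1/214) + 547*(-1/423)) = 992 + (I*√970/214 - 547/423) = 992 + (-547/423 + I*√970/214) = 419069/423 + I*√970/214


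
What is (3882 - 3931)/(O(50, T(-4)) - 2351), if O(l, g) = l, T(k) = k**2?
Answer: 49/2301 ≈ 0.021295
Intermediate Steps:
(3882 - 3931)/(O(50, T(-4)) - 2351) = (3882 - 3931)/(50 - 2351) = -49/(-2301) = -49*(-1/2301) = 49/2301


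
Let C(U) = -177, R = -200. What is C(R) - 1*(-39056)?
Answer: 38879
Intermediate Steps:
C(R) - 1*(-39056) = -177 - 1*(-39056) = -177 + 39056 = 38879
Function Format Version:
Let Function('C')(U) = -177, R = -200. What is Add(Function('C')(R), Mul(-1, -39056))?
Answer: 38879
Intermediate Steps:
Add(Function('C')(R), Mul(-1, -39056)) = Add(-177, Mul(-1, -39056)) = Add(-177, 39056) = 38879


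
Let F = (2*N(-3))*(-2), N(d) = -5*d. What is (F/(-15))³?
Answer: 64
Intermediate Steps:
F = -60 (F = (2*(-5*(-3)))*(-2) = (2*15)*(-2) = 30*(-2) = -60)
(F/(-15))³ = (-60/(-15))³ = (-60*(-1/15))³ = 4³ = 64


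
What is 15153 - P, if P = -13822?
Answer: 28975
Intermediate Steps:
15153 - P = 15153 - 1*(-13822) = 15153 + 13822 = 28975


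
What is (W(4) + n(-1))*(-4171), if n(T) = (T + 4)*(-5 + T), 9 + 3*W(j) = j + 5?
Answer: 75078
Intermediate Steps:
W(j) = -4/3 + j/3 (W(j) = -3 + (j + 5)/3 = -3 + (5 + j)/3 = -3 + (5/3 + j/3) = -4/3 + j/3)
n(T) = (-5 + T)*(4 + T) (n(T) = (4 + T)*(-5 + T) = (-5 + T)*(4 + T))
(W(4) + n(-1))*(-4171) = ((-4/3 + (1/3)*4) + (-20 + (-1)**2 - 1*(-1)))*(-4171) = ((-4/3 + 4/3) + (-20 + 1 + 1))*(-4171) = (0 - 18)*(-4171) = -18*(-4171) = 75078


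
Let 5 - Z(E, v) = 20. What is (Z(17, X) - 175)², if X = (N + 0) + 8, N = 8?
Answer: 36100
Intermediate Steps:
X = 16 (X = (8 + 0) + 8 = 8 + 8 = 16)
Z(E, v) = -15 (Z(E, v) = 5 - 1*20 = 5 - 20 = -15)
(Z(17, X) - 175)² = (-15 - 175)² = (-190)² = 36100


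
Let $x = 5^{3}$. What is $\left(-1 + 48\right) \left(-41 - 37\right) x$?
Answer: $-458250$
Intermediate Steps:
$x = 125$
$\left(-1 + 48\right) \left(-41 - 37\right) x = \left(-1 + 48\right) \left(-41 - 37\right) 125 = 47 \left(-78\right) 125 = \left(-3666\right) 125 = -458250$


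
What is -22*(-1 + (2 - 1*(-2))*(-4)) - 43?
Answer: 331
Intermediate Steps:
-22*(-1 + (2 - 1*(-2))*(-4)) - 43 = -22*(-1 + (2 + 2)*(-4)) - 43 = -22*(-1 + 4*(-4)) - 43 = -22*(-1 - 16) - 43 = -22*(-17) - 43 = 374 - 43 = 331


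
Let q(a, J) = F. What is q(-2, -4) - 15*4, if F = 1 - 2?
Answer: -61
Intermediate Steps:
F = -1
q(a, J) = -1
q(-2, -4) - 15*4 = -1 - 15*4 = -1 - 60 = -61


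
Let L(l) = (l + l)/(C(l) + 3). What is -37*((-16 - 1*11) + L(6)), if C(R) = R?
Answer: 2849/3 ≈ 949.67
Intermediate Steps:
L(l) = 2*l/(3 + l) (L(l) = (l + l)/(l + 3) = (2*l)/(3 + l) = 2*l/(3 + l))
-37*((-16 - 1*11) + L(6)) = -37*((-16 - 1*11) + 2*6/(3 + 6)) = -37*((-16 - 11) + 2*6/9) = -37*(-27 + 2*6*(1/9)) = -37*(-27 + 4/3) = -37*(-77/3) = 2849/3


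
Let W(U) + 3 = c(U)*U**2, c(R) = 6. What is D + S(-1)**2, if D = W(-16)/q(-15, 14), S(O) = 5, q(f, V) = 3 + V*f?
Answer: 1214/69 ≈ 17.594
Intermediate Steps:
W(U) = -3 + 6*U**2
D = -511/69 (D = (-3 + 6*(-16)**2)/(3 + 14*(-15)) = (-3 + 6*256)/(3 - 210) = (-3 + 1536)/(-207) = 1533*(-1/207) = -511/69 ≈ -7.4058)
D + S(-1)**2 = -511/69 + 5**2 = -511/69 + 25 = 1214/69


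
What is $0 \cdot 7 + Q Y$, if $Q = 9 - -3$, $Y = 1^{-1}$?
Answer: $12$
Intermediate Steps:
$Y = 1$
$Q = 12$ ($Q = 9 + 3 = 12$)
$0 \cdot 7 + Q Y = 0 \cdot 7 + 12 \cdot 1 = 0 + 12 = 12$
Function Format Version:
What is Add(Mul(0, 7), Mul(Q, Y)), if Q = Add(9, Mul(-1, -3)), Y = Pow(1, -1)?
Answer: 12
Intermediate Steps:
Y = 1
Q = 12 (Q = Add(9, 3) = 12)
Add(Mul(0, 7), Mul(Q, Y)) = Add(Mul(0, 7), Mul(12, 1)) = Add(0, 12) = 12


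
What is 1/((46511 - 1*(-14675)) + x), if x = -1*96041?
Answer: -1/34855 ≈ -2.8690e-5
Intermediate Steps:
x = -96041
1/((46511 - 1*(-14675)) + x) = 1/((46511 - 1*(-14675)) - 96041) = 1/((46511 + 14675) - 96041) = 1/(61186 - 96041) = 1/(-34855) = -1/34855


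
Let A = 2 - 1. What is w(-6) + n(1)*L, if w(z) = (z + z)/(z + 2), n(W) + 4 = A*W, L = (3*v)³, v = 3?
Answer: -2184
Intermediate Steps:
A = 1
L = 729 (L = (3*3)³ = 9³ = 729)
n(W) = -4 + W (n(W) = -4 + 1*W = -4 + W)
w(z) = 2*z/(2 + z) (w(z) = (2*z)/(2 + z) = 2*z/(2 + z))
w(-6) + n(1)*L = 2*(-6)/(2 - 6) + (-4 + 1)*729 = 2*(-6)/(-4) - 3*729 = 2*(-6)*(-¼) - 2187 = 3 - 2187 = -2184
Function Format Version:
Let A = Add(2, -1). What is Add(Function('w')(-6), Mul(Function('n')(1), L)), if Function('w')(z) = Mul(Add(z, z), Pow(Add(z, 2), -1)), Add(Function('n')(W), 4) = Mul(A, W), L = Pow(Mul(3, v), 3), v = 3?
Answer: -2184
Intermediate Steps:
A = 1
L = 729 (L = Pow(Mul(3, 3), 3) = Pow(9, 3) = 729)
Function('n')(W) = Add(-4, W) (Function('n')(W) = Add(-4, Mul(1, W)) = Add(-4, W))
Function('w')(z) = Mul(2, z, Pow(Add(2, z), -1)) (Function('w')(z) = Mul(Mul(2, z), Pow(Add(2, z), -1)) = Mul(2, z, Pow(Add(2, z), -1)))
Add(Function('w')(-6), Mul(Function('n')(1), L)) = Add(Mul(2, -6, Pow(Add(2, -6), -1)), Mul(Add(-4, 1), 729)) = Add(Mul(2, -6, Pow(-4, -1)), Mul(-3, 729)) = Add(Mul(2, -6, Rational(-1, 4)), -2187) = Add(3, -2187) = -2184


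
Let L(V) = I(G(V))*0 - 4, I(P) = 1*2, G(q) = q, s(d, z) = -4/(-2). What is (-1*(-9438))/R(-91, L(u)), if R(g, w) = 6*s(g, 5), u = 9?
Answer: 1573/2 ≈ 786.50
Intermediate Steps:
s(d, z) = 2 (s(d, z) = -4*(-½) = 2)
I(P) = 2
L(V) = -4 (L(V) = 2*0 - 4 = 0 - 4 = -4)
R(g, w) = 12 (R(g, w) = 6*2 = 12)
(-1*(-9438))/R(-91, L(u)) = -1*(-9438)/12 = 9438*(1/12) = 1573/2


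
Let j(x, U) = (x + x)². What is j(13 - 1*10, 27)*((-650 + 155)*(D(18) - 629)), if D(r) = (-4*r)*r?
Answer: 34303500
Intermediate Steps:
D(r) = -4*r²
j(x, U) = 4*x² (j(x, U) = (2*x)² = 4*x²)
j(13 - 1*10, 27)*((-650 + 155)*(D(18) - 629)) = (4*(13 - 1*10)²)*((-650 + 155)*(-4*18² - 629)) = (4*(13 - 10)²)*(-495*(-4*324 - 629)) = (4*3²)*(-495*(-1296 - 629)) = (4*9)*(-495*(-1925)) = 36*952875 = 34303500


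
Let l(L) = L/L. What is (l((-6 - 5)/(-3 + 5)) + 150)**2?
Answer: 22801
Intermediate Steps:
l(L) = 1
(l((-6 - 5)/(-3 + 5)) + 150)**2 = (1 + 150)**2 = 151**2 = 22801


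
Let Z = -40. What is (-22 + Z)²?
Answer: 3844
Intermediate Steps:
(-22 + Z)² = (-22 - 40)² = (-62)² = 3844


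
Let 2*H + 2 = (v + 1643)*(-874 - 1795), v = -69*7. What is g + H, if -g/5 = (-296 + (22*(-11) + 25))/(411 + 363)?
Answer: -133129521/86 ≈ -1.5480e+6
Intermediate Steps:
v = -483
g = 285/86 (g = -5*(-296 + (22*(-11) + 25))/(411 + 363) = -5*(-296 + (-242 + 25))/774 = -5*(-296 - 217)/774 = -(-2565)/774 = -5*(-57/86) = 285/86 ≈ 3.3140)
H = -1548021 (H = -1 + ((-483 + 1643)*(-874 - 1795))/2 = -1 + (1160*(-2669))/2 = -1 + (½)*(-3096040) = -1 - 1548020 = -1548021)
g + H = 285/86 - 1548021 = -133129521/86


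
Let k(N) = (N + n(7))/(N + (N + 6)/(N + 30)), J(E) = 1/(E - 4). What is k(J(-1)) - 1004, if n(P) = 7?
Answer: -4541/2 ≈ -2270.5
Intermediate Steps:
J(E) = 1/(-4 + E)
k(N) = (7 + N)/(N + (6 + N)/(30 + N)) (k(N) = (N + 7)/(N + (N + 6)/(N + 30)) = (7 + N)/(N + (6 + N)/(30 + N)))
k(J(-1)) - 1004 = (210 + (1/(-4 - 1))² + 37/(-4 - 1))/(6 + (1/(-4 - 1))² + 31/(-4 - 1)) - 1004 = (210 + (1/(-5))² + 37/(-5))/(6 + (1/(-5))² + 31/(-5)) - 1004 = (210 + (-⅕)² + 37*(-⅕))/(6 + (-⅕)² + 31*(-⅕)) - 1004 = (210 + 1/25 - 37/5)/(6 + 1/25 - 31/5) - 1004 = (5066/25)/(-4/25) - 1004 = -25/4*5066/25 - 1004 = -2533/2 - 1004 = -4541/2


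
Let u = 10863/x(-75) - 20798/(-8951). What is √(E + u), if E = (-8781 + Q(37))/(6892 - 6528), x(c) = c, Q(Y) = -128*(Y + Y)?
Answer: I*√12782685682145379/8145410 ≈ 13.88*I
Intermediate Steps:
Q(Y) = -256*Y
E = -18253/364 (E = (-8781 - 256*37)/(6892 - 6528) = (-8781 - 9472)/364 = -18253*1/364 = -18253/364 ≈ -50.146)
u = -31891621/223775 (u = 10863/(-75) - 20798/(-8951) = 10863*(-1/75) - 20798*(-1/8951) = -3621/25 + 20798/8951 = -31891621/223775 ≈ -142.52)
√(E + u) = √(-18253/364 - 31891621/223775) = √(-15693115119/81454100) = I*√12782685682145379/8145410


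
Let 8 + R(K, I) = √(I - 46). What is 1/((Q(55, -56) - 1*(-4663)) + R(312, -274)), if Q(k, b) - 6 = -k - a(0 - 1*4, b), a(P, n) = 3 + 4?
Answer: 4599/21151121 - 8*I*√5/21151121 ≈ 0.00021744 - 8.4575e-7*I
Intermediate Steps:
a(P, n) = 7
R(K, I) = -8 + √(-46 + I) (R(K, I) = -8 + √(I - 46) = -8 + √(-46 + I))
Q(k, b) = -1 - k (Q(k, b) = 6 + (-k - 1*7) = 6 + (-k - 7) = 6 + (-7 - k) = -1 - k)
1/((Q(55, -56) - 1*(-4663)) + R(312, -274)) = 1/(((-1 - 1*55) - 1*(-4663)) + (-8 + √(-46 - 274))) = 1/(((-1 - 55) + 4663) + (-8 + √(-320))) = 1/((-56 + 4663) + (-8 + 8*I*√5)) = 1/(4607 + (-8 + 8*I*√5)) = 1/(4599 + 8*I*√5)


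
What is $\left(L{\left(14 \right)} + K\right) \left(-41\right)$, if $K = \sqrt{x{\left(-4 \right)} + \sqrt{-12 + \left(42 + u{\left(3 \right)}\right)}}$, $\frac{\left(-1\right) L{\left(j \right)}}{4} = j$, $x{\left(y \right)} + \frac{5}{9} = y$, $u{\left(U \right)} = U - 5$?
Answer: $2296 - \frac{41 \sqrt{-41 + 18 \sqrt{7}}}{3} \approx 2260.8$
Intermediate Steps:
$u{\left(U \right)} = -5 + U$
$x{\left(y \right)} = - \frac{5}{9} + y$
$L{\left(j \right)} = - 4 j$
$K = \sqrt{- \frac{41}{9} + 2 \sqrt{7}}$ ($K = \sqrt{\left(- \frac{5}{9} - 4\right) + \sqrt{-12 + \left(42 + \left(-5 + 3\right)\right)}} = \sqrt{- \frac{41}{9} + \sqrt{-12 + \left(42 - 2\right)}} = \sqrt{- \frac{41}{9} + \sqrt{-12 + 40}} = \sqrt{- \frac{41}{9} + \sqrt{28}} = \sqrt{- \frac{41}{9} + 2 \sqrt{7}} \approx 0.85787$)
$\left(L{\left(14 \right)} + K\right) \left(-41\right) = \left(\left(-4\right) 14 + \frac{\sqrt{-41 + 18 \sqrt{7}}}{3}\right) \left(-41\right) = \left(-56 + \frac{\sqrt{-41 + 18 \sqrt{7}}}{3}\right) \left(-41\right) = 2296 - \frac{41 \sqrt{-41 + 18 \sqrt{7}}}{3}$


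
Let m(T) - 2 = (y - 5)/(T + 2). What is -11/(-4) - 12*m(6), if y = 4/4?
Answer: -61/4 ≈ -15.250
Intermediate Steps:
y = 1 (y = 4*(1/4) = 1)
m(T) = 2 - 4/(2 + T) (m(T) = 2 + (1 - 5)/(T + 2) = 2 - 4/(2 + T))
-11/(-4) - 12*m(6) = -11/(-4) - 24*6/(2 + 6) = -11*(-1/4) - 24*6/8 = 11/4 - 24*6/8 = 11/4 - 12*3/2 = 11/4 - 18 = -61/4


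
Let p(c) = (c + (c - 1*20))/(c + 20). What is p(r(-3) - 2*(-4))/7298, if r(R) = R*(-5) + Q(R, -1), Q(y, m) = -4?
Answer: 3/47437 ≈ 6.3242e-5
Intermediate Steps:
r(R) = -4 - 5*R (r(R) = R*(-5) - 4 = -5*R - 4 = -4 - 5*R)
p(c) = (-20 + 2*c)/(20 + c) (p(c) = (c + (c - 20))/(20 + c) = (c + (-20 + c))/(20 + c) = (-20 + 2*c)/(20 + c))
p(r(-3) - 2*(-4))/7298 = (2*(-10 + ((-4 - 5*(-3)) - 2*(-4)))/(20 + ((-4 - 5*(-3)) - 2*(-4))))/7298 = (2*(-10 + ((-4 + 15) + 8))/(20 + ((-4 + 15) + 8)))*(1/7298) = (2*(-10 + (11 + 8))/(20 + (11 + 8)))*(1/7298) = (2*(-10 + 19)/(20 + 19))*(1/7298) = (2*9/39)*(1/7298) = (2*(1/39)*9)*(1/7298) = (6/13)*(1/7298) = 3/47437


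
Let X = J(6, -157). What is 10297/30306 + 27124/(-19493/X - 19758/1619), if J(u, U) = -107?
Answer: 142704176752069/892362018666 ≈ 159.92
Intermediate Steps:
X = -107
10297/30306 + 27124/(-19493/X - 19758/1619) = 10297/30306 + 27124/(-19493/(-107) - 19758/1619) = 10297*(1/30306) + 27124/(-19493*(-1/107) - 19758*1/1619) = 10297/30306 + 27124/(19493/107 - 19758/1619) = 10297/30306 + 27124/(29445061/173233) = 10297/30306 + 27124*(173233/29445061) = 10297/30306 + 4698771892/29445061 = 142704176752069/892362018666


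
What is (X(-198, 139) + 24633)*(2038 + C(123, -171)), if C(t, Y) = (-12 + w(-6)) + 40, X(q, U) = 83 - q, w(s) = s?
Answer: 51322840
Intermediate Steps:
C(t, Y) = 22 (C(t, Y) = (-12 - 6) + 40 = -18 + 40 = 22)
(X(-198, 139) + 24633)*(2038 + C(123, -171)) = ((83 - 1*(-198)) + 24633)*(2038 + 22) = ((83 + 198) + 24633)*2060 = (281 + 24633)*2060 = 24914*2060 = 51322840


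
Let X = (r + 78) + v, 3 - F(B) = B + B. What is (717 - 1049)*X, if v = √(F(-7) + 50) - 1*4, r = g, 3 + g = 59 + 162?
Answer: -96944 - 332*√67 ≈ -99662.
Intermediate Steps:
g = 218 (g = -3 + (59 + 162) = -3 + 221 = 218)
F(B) = 3 - 2*B (F(B) = 3 - (B + B) = 3 - 2*B)
r = 218
v = -4 + √67 (v = √((3 - 2*(-7)) + 50) - 1*4 = √((3 + 14) + 50) - 4 = √(17 + 50) - 4 = √67 - 4 = -4 + √67 ≈ 4.1854)
X = 292 + √67 (X = (218 + 78) + (-4 + √67) = 296 + (-4 + √67) = 292 + √67 ≈ 300.19)
(717 - 1049)*X = (717 - 1049)*(292 + √67) = -332*(292 + √67) = -96944 - 332*√67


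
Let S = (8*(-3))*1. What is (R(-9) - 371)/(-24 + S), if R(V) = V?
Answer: 95/12 ≈ 7.9167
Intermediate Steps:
S = -24 (S = -24*1 = -24)
(R(-9) - 371)/(-24 + S) = (-9 - 371)/(-24 - 24) = -380/(-48) = -380*(-1/48) = 95/12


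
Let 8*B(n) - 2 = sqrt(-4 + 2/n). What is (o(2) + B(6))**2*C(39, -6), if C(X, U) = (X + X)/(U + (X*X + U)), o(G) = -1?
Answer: 1261/48288 - 13*I*sqrt(33)/4024 ≈ 0.026114 - 0.018558*I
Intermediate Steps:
C(X, U) = 2*X/(X**2 + 2*U) (C(X, U) = (2*X)/(U + (X**2 + U)) = (2*X)/(U + (U + X**2)) = (2*X)/(X**2 + 2*U) = 2*X/(X**2 + 2*U))
B(n) = 1/4 + sqrt(-4 + 2/n)/8
(o(2) + B(6))**2*C(39, -6) = (-1 + (1/4 + sqrt(2)*sqrt((1 - 2*6)/6)/8))**2*(2*39/(39**2 + 2*(-6))) = (-1 + (1/4 + sqrt(2)*sqrt((1 - 12)/6)/8))**2*(2*39/(1521 - 12)) = (-1 + (1/4 + sqrt(2)*sqrt((1/6)*(-11))/8))**2*(2*39/1509) = (-1 + (1/4 + sqrt(2)*sqrt(-11/6)/8))**2*(2*39*(1/1509)) = (-1 + (1/4 + sqrt(2)*(I*sqrt(66)/6)/8))**2*(26/503) = (-1 + (1/4 + I*sqrt(33)/24))**2*(26/503) = (-3/4 + I*sqrt(33)/24)**2*(26/503) = 26*(-3/4 + I*sqrt(33)/24)**2/503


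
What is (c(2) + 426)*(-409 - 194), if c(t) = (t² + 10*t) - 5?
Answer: -268335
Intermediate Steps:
c(t) = -5 + t² + 10*t
(c(2) + 426)*(-409 - 194) = ((-5 + 2² + 10*2) + 426)*(-409 - 194) = ((-5 + 4 + 20) + 426)*(-603) = (19 + 426)*(-603) = 445*(-603) = -268335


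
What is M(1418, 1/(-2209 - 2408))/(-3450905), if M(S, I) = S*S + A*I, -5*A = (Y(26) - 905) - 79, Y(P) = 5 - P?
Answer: -3094504169/5310942795 ≈ -0.58267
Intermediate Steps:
A = 201 (A = -(((5 - 1*26) - 905) - 79)/5 = -(((5 - 26) - 905) - 79)/5 = -((-21 - 905) - 79)/5 = -(-926 - 79)/5 = -⅕*(-1005) = 201)
M(S, I) = S² + 201*I (M(S, I) = S*S + 201*I = S² + 201*I)
M(1418, 1/(-2209 - 2408))/(-3450905) = (1418² + 201/(-2209 - 2408))/(-3450905) = (2010724 + 201/(-4617))*(-1/3450905) = (2010724 + 201*(-1/4617))*(-1/3450905) = (2010724 - 67/1539)*(-1/3450905) = (3094504169/1539)*(-1/3450905) = -3094504169/5310942795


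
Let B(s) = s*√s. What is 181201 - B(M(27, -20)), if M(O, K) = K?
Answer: 181201 + 40*I*√5 ≈ 1.812e+5 + 89.443*I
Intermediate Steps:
B(s) = s^(3/2)
181201 - B(M(27, -20)) = 181201 - (-20)^(3/2) = 181201 - (-40)*I*√5 = 181201 + 40*I*√5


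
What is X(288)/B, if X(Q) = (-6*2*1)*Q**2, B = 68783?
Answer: -995328/68783 ≈ -14.471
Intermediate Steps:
X(Q) = -12*Q**2 (X(Q) = (-12*1)*Q**2 = -12*Q**2)
X(288)/B = -12*288**2/68783 = -12*82944*(1/68783) = -995328*1/68783 = -995328/68783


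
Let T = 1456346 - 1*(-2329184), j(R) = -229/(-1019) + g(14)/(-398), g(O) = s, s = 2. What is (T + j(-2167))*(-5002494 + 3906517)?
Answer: -841308773843391914/202781 ≈ -4.1489e+12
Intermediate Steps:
g(O) = 2
j(R) = 44552/202781 (j(R) = -229/(-1019) + 2/(-398) = -229*(-1/1019) + 2*(-1/398) = 229/1019 - 1/199 = 44552/202781)
T = 3785530 (T = 1456346 + 2329184 = 3785530)
(T + j(-2167))*(-5002494 + 3906517) = (3785530 + 44552/202781)*(-5002494 + 3906517) = (767633603482/202781)*(-1095977) = -841308773843391914/202781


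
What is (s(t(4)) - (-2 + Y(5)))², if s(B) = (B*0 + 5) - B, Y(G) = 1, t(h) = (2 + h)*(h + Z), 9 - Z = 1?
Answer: 4356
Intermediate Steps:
Z = 8 (Z = 9 - 1*1 = 9 - 1 = 8)
t(h) = (2 + h)*(8 + h) (t(h) = (2 + h)*(h + 8) = (2 + h)*(8 + h))
s(B) = 5 - B (s(B) = (0 + 5) - B = 5 - B)
(s(t(4)) - (-2 + Y(5)))² = ((5 - (16 + 4² + 10*4)) - (-2 + 1))² = ((5 - (16 + 16 + 40)) - 1*(-1))² = ((5 - 1*72) + 1)² = ((5 - 72) + 1)² = (-67 + 1)² = (-66)² = 4356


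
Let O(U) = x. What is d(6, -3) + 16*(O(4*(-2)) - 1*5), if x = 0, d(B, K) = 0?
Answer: -80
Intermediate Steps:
O(U) = 0
d(6, -3) + 16*(O(4*(-2)) - 1*5) = 0 + 16*(0 - 1*5) = 0 + 16*(0 - 5) = 0 + 16*(-5) = 0 - 80 = -80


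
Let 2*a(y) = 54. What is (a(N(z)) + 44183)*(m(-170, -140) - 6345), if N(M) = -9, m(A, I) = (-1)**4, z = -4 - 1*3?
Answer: -280468240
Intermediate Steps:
z = -7 (z = -4 - 3 = -7)
m(A, I) = 1
a(y) = 27 (a(y) = (1/2)*54 = 27)
(a(N(z)) + 44183)*(m(-170, -140) - 6345) = (27 + 44183)*(1 - 6345) = 44210*(-6344) = -280468240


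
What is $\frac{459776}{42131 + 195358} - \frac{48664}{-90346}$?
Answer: $\frac{26548043596}{10728090597} \approx 2.4746$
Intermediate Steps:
$\frac{459776}{42131 + 195358} - \frac{48664}{-90346} = \frac{459776}{237489} - - \frac{24332}{45173} = 459776 \cdot \frac{1}{237489} + \frac{24332}{45173} = \frac{459776}{237489} + \frac{24332}{45173} = \frac{26548043596}{10728090597}$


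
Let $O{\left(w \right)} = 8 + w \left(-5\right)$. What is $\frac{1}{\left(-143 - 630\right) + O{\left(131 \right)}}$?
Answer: $- \frac{1}{1420} \approx -0.00070423$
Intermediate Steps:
$O{\left(w \right)} = 8 - 5 w$
$\frac{1}{\left(-143 - 630\right) + O{\left(131 \right)}} = \frac{1}{\left(-143 - 630\right) + \left(8 - 655\right)} = \frac{1}{-773 - 647} = \frac{1}{-1420} = - \frac{1}{1420}$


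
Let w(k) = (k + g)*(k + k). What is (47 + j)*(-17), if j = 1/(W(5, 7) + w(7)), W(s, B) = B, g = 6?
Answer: -151028/189 ≈ -799.09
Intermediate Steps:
w(k) = 2*k*(6 + k) (w(k) = (k + 6)*(k + k) = (6 + k)*(2*k) = 2*k*(6 + k))
j = 1/189 (j = 1/(7 + 2*7*(6 + 7)) = 1/(7 + 2*7*13) = 1/(7 + 182) = 1/189 ≈ 0.0052910)
(47 + j)*(-17) = (47 + 1/189)*(-17) = (8884/189)*(-17) = -151028/189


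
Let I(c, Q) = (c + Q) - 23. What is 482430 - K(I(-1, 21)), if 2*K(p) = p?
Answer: 964863/2 ≈ 4.8243e+5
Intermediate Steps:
I(c, Q) = -23 + Q + c (I(c, Q) = (Q + c) - 23 = -23 + Q + c)
K(p) = p/2
482430 - K(I(-1, 21)) = 482430 - (-23 + 21 - 1)/2 = 482430 - (-3)/2 = 482430 - 1*(-3/2) = 482430 + 3/2 = 964863/2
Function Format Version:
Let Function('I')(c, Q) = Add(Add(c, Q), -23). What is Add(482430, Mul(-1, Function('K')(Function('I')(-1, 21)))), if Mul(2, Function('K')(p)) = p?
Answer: Rational(964863, 2) ≈ 4.8243e+5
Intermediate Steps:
Function('I')(c, Q) = Add(-23, Q, c) (Function('I')(c, Q) = Add(Add(Q, c), -23) = Add(-23, Q, c))
Function('K')(p) = Mul(Rational(1, 2), p)
Add(482430, Mul(-1, Function('K')(Function('I')(-1, 21)))) = Add(482430, Mul(-1, Mul(Rational(1, 2), Add(-23, 21, -1)))) = Add(482430, Mul(-1, Mul(Rational(1, 2), -3))) = Add(482430, Mul(-1, Rational(-3, 2))) = Add(482430, Rational(3, 2)) = Rational(964863, 2)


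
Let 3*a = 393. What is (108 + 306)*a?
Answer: 54234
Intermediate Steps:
a = 131 (a = (⅓)*393 = 131)
(108 + 306)*a = (108 + 306)*131 = 414*131 = 54234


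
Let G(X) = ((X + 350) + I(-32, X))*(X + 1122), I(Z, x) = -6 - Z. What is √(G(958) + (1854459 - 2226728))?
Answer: 3*√266939 ≈ 1550.0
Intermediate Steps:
G(X) = (376 + X)*(1122 + X) (G(X) = ((X + 350) + (-6 - 1*(-32)))*(X + 1122) = ((350 + X) + (-6 + 32))*(1122 + X) = ((350 + X) + 26)*(1122 + X) = (376 + X)*(1122 + X))
√(G(958) + (1854459 - 2226728)) = √((421872 + 958² + 1498*958) + (1854459 - 2226728)) = √((421872 + 917764 + 1435084) - 372269) = √(2774720 - 372269) = √2402451 = 3*√266939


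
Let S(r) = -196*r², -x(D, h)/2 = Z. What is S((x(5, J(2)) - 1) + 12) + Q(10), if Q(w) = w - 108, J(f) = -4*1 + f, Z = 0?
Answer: -23814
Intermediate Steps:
J(f) = -4 + f
x(D, h) = 0 (x(D, h) = -2*0 = 0)
Q(w) = -108 + w
S((x(5, J(2)) - 1) + 12) + Q(10) = -196*((0 - 1) + 12)² + (-108 + 10) = -196*(-1 + 12)² - 98 = -196*11² - 98 = -196*121 - 98 = -23716 - 98 = -23814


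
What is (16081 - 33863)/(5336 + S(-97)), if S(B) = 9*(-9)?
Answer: -17782/5255 ≈ -3.3838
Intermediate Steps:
S(B) = -81
(16081 - 33863)/(5336 + S(-97)) = (16081 - 33863)/(5336 - 81) = -17782/5255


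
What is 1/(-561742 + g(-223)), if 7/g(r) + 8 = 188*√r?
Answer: -632503516264/355303790237665831 + 188*I*√223/355303790237665831 ≈ -1.7802e-6 + 7.9015e-15*I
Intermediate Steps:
g(r) = 7/(-8 + 188*√r)
1/(-561742 + g(-223)) = 1/(-561742 + 7/(4*(-2 + 47*√(-223)))) = 1/(-561742 + 7/(4*(-2 + 47*(I*√223)))) = 1/(-561742 + 7/(4*(-2 + 47*I*√223)))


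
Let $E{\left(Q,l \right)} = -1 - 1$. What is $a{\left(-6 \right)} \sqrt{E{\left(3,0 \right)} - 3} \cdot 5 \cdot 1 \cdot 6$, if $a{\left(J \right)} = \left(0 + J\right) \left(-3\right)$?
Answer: $540 i \sqrt{5} \approx 1207.5 i$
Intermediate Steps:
$a{\left(J \right)} = - 3 J$ ($a{\left(J \right)} = J \left(-3\right) = - 3 J$)
$E{\left(Q,l \right)} = -2$
$a{\left(-6 \right)} \sqrt{E{\left(3,0 \right)} - 3} \cdot 5 \cdot 1 \cdot 6 = \left(-3\right) \left(-6\right) \sqrt{-2 - 3} \cdot 5 \cdot 1 \cdot 6 = 18 \sqrt{-5} \cdot 5 \cdot 6 = 18 i \sqrt{5} \cdot 30 = 540 i \sqrt{5}$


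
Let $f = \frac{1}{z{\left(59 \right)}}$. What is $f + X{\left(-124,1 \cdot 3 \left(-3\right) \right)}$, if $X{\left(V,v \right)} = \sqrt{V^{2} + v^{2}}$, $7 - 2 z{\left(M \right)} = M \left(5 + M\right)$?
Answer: $- \frac{2}{3769} + \sqrt{15457} \approx 124.33$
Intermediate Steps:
$z{\left(M \right)} = \frac{7}{2} - \frac{M \left(5 + M\right)}{2}$
$f = - \frac{2}{3769}$ ($f = \frac{1}{\frac{7}{2} - \frac{295}{2} - \frac{59^{2}}{2}} = \frac{1}{\frac{7}{2} - \frac{295}{2} - \frac{3481}{2}} = \frac{1}{- \frac{3769}{2}} = - \frac{2}{3769} \approx -0.00053064$)
$f + X{\left(-124,1 \cdot 3 \left(-3\right) \right)} = - \frac{2}{3769} + \sqrt{\left(-124\right)^{2} + \left(1 \cdot 3 \left(-3\right)\right)^{2}} = - \frac{2}{3769} + \sqrt{15376 + \left(3 \left(-3\right)\right)^{2}} = - \frac{2}{3769} + \sqrt{15376 + \left(-9\right)^{2}} = - \frac{2}{3769} + \sqrt{15376 + 81} = - \frac{2}{3769} + \sqrt{15457}$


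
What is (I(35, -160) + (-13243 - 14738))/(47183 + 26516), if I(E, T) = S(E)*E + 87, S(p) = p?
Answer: -26669/73699 ≈ -0.36186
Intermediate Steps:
I(E, T) = 87 + E**2 (I(E, T) = E*E + 87 = E**2 + 87 = 87 + E**2)
(I(35, -160) + (-13243 - 14738))/(47183 + 26516) = ((87 + 35**2) + (-13243 - 14738))/(47183 + 26516) = ((87 + 1225) - 27981)/73699 = (1312 - 27981)*(1/73699) = -26669*1/73699 = -26669/73699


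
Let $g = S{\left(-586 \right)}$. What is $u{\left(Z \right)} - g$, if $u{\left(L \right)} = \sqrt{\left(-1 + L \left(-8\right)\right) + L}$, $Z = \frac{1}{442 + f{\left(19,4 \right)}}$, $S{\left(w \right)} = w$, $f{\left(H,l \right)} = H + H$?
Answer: $586 + \frac{i \sqrt{14610}}{120} \approx 586.0 + 1.0073 i$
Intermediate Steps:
$f{\left(H,l \right)} = 2 H$
$Z = \frac{1}{480}$ ($Z = \frac{1}{442 + 2 \cdot 19} = \frac{1}{442 + 38} = \frac{1}{480} \approx 0.0020833$)
$g = -586$
$u{\left(L \right)} = \sqrt{-1 - 7 L}$ ($u{\left(L \right)} = \sqrt{\left(-1 - 8 L\right) + L} = \sqrt{-1 - 7 L}$)
$u{\left(Z \right)} - g = \sqrt{-1 - \frac{7}{480}} - -586 = \sqrt{-1 - \frac{7}{480}} + 586 = \sqrt{- \frac{487}{480}} + 586 = \frac{i \sqrt{14610}}{120} + 586 = 586 + \frac{i \sqrt{14610}}{120}$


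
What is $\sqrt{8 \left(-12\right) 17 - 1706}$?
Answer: $i \sqrt{3338} \approx 57.775 i$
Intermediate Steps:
$\sqrt{8 \left(-12\right) 17 - 1706} = \sqrt{\left(-96\right) 17 - 1706} = \sqrt{-1632 - 1706} = \sqrt{-3338} = i \sqrt{3338}$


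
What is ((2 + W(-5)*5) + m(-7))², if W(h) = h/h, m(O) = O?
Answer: 0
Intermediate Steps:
W(h) = 1
((2 + W(-5)*5) + m(-7))² = ((2 + 1*5) - 7)² = ((2 + 5) - 7)² = (7 - 7)² = 0² = 0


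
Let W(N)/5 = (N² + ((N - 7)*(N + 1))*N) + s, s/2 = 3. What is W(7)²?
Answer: 75625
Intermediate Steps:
s = 6 (s = 2*3 = 6)
W(N) = 30 + 5*N² + 5*N*(1 + N)*(-7 + N) (W(N) = 5*((N² + ((N - 7)*(N + 1))*N) + 6) = 5*((N² + ((-7 + N)*(1 + N))*N) + 6) = 5*((N² + ((1 + N)*(-7 + N))*N) + 6) = 5*((N² + N*(1 + N)*(-7 + N)) + 6) = 5*(6 + N² + N*(1 + N)*(-7 + N)) = 30 + 5*N² + 5*N*(1 + N)*(-7 + N))
W(7)² = (30 - 35*7 - 25*7² + 5*7³)² = (30 - 245 - 25*49 + 5*343)² = (30 - 245 - 1225 + 1715)² = 275² = 75625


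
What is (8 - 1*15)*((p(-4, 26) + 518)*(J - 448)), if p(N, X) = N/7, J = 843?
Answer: -1430690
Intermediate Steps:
p(N, X) = N/7 (p(N, X) = N*(⅐) = N/7)
(8 - 1*15)*((p(-4, 26) + 518)*(J - 448)) = (8 - 1*15)*(((⅐)*(-4) + 518)*(843 - 448)) = (8 - 15)*((-4/7 + 518)*395) = -3622*395 = -7*1430690/7 = -1430690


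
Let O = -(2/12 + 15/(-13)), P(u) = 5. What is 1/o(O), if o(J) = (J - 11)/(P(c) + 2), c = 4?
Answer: -546/781 ≈ -0.69910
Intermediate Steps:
O = 77/78 (O = -(2*(1/12) + 15*(-1/13)) = -(⅙ - 15/13) = -1*(-77/78) = 77/78 ≈ 0.98718)
o(J) = -11/7 + J/7 (o(J) = (J - 11)/(5 + 2) = (-11 + J)/7 = (-11 + J)*(⅐) = -11/7 + J/7)
1/o(O) = 1/(-11/7 + (⅐)*(77/78)) = 1/(-11/7 + 11/78) = 1/(-781/546) = -546/781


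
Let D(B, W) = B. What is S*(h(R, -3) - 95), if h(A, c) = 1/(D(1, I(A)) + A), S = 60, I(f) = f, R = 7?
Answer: -11385/2 ≈ -5692.5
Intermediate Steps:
h(A, c) = 1/(1 + A)
S*(h(R, -3) - 95) = 60*(1/(1 + 7) - 95) = 60*(1/8 - 95) = 60*(⅛ - 95) = 60*(-759/8) = -11385/2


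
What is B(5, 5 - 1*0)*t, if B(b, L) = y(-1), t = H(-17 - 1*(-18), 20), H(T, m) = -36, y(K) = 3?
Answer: -108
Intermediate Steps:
t = -36
B(b, L) = 3
B(5, 5 - 1*0)*t = 3*(-36) = -108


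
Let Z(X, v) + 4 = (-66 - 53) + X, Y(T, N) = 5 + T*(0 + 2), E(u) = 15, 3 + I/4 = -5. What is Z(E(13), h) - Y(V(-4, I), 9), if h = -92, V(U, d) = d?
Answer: -49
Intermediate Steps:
I = -32 (I = -12 + 4*(-5) = -12 - 20 = -32)
Y(T, N) = 5 + 2*T (Y(T, N) = 5 + T*2 = 5 + 2*T)
Z(X, v) = -123 + X (Z(X, v) = -4 + ((-66 - 53) + X) = -4 + (-119 + X) = -123 + X)
Z(E(13), h) - Y(V(-4, I), 9) = (-123 + 15) - (5 + 2*(-32)) = -108 - (5 - 64) = -108 - 1*(-59) = -108 + 59 = -49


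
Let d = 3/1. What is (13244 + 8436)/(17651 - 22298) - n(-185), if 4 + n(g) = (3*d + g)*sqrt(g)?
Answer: -3092/4647 + 176*I*sqrt(185) ≈ -0.66538 + 2393.9*I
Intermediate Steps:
d = 3 (d = 3*1 = 3)
n(g) = -4 + sqrt(g)*(9 + g) (n(g) = -4 + (3*3 + g)*sqrt(g) = -4 + (9 + g)*sqrt(g) = -4 + sqrt(g)*(9 + g))
(13244 + 8436)/(17651 - 22298) - n(-185) = (13244 + 8436)/(17651 - 22298) - (-4 + (-185)**(3/2) + 9*sqrt(-185)) = 21680/(-4647) - (-4 - 185*I*sqrt(185) + 9*(I*sqrt(185))) = 21680*(-1/4647) - (-4 - 185*I*sqrt(185) + 9*I*sqrt(185)) = -21680/4647 - (-4 - 176*I*sqrt(185)) = -21680/4647 + (4 + 176*I*sqrt(185)) = -3092/4647 + 176*I*sqrt(185)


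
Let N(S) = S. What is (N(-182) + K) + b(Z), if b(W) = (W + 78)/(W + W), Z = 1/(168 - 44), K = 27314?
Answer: 63937/2 ≈ 31969.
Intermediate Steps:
Z = 1/124 ≈ 0.0080645
b(W) = (78 + W)/(2*W) (b(W) = (78 + W)/((2*W)) = (78 + W)*(1/(2*W)) = (78 + W)/(2*W))
(N(-182) + K) + b(Z) = (-182 + 27314) + (78 + 1/124)/(2*(1/124)) = 27132 + (½)*124*(9673/124) = 27132 + 9673/2 = 63937/2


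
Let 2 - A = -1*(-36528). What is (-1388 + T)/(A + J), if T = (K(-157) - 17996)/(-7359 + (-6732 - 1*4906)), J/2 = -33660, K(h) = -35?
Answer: 26349805/1972762462 ≈ 0.013357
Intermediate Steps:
A = -36526 (A = 2 - (-1)*(-36528) = 2 - 1*36528 = 2 - 36528 = -36526)
J = -67320 (J = 2*(-33660) = -67320)
T = 18031/18997 (T = (-35 - 17996)/(-7359 + (-6732 - 1*4906)) = -18031/(-7359 + (-6732 - 4906)) = -18031/(-7359 - 11638) = -18031/(-18997) = -18031*(-1/18997) = 18031/18997 ≈ 0.94915)
(-1388 + T)/(A + J) = (-1388 + 18031/18997)/(-36526 - 67320) = -26349805/18997/(-103846) = -26349805/18997*(-1/103846) = 26349805/1972762462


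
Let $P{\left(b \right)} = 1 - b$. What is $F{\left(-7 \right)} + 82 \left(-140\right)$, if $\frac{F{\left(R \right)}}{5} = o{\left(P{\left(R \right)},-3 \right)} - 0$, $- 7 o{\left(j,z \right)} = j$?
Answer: $- \frac{80400}{7} \approx -11486.0$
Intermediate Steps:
$o{\left(j,z \right)} = - \frac{j}{7}$
$F{\left(R \right)} = - \frac{5}{7} + \frac{5 R}{7}$ ($F{\left(R \right)} = 5 \left(- \frac{1 - R}{7} - 0\right) = 5 \left(\left(- \frac{1}{7} + \frac{R}{7}\right) + 0\right) = 5 \left(- \frac{1}{7} + \frac{R}{7}\right) = - \frac{5}{7} + \frac{5 R}{7}$)
$F{\left(-7 \right)} + 82 \left(-140\right) = \left(- \frac{5}{7} + \frac{5}{7} \left(-7\right)\right) + 82 \left(-140\right) = \left(- \frac{5}{7} - 5\right) - 11480 = - \frac{40}{7} - 11480 = - \frac{80400}{7}$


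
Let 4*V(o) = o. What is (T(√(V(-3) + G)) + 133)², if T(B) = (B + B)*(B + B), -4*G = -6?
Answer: 18496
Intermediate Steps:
G = 3/2 (G = -¼*(-6) = 3/2 ≈ 1.5000)
V(o) = o/4
T(B) = 4*B² (T(B) = (2*B)*(2*B) = 4*B²)
(T(√(V(-3) + G)) + 133)² = (4*(√((¼)*(-3) + 3/2))² + 133)² = (4*(√(-¾ + 3/2))² + 133)² = (4*(√(¾))² + 133)² = (4*(√3/2)² + 133)² = (4*(¾) + 133)² = (3 + 133)² = 136² = 18496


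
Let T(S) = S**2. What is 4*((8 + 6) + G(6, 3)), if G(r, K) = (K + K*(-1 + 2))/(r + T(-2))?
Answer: 292/5 ≈ 58.400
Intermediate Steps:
G(r, K) = 2*K/(4 + r) (G(r, K) = (K + K*(-1 + 2))/(r + (-2)**2) = (K + K*1)/(r + 4) = (K + K)/(4 + r) = (2*K)/(4 + r) = 2*K/(4 + r))
4*((8 + 6) + G(6, 3)) = 4*((8 + 6) + 2*3/(4 + 6)) = 4*(14 + 2*3/10) = 4*(14 + 2*3*(1/10)) = 4*(14 + 3/5) = 4*(73/5) = 292/5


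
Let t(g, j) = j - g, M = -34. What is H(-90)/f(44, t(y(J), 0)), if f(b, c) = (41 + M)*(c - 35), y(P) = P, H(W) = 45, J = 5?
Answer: -9/56 ≈ -0.16071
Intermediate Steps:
f(b, c) = -245 + 7*c (f(b, c) = (41 - 34)*(c - 35) = 7*(-35 + c) = -245 + 7*c)
H(-90)/f(44, t(y(J), 0)) = 45/(-245 + 7*(0 - 1*5)) = 45/(-245 + 7*(0 - 5)) = 45/(-245 + 7*(-5)) = 45/(-245 - 35) = 45/(-280) = 45*(-1/280) = -9/56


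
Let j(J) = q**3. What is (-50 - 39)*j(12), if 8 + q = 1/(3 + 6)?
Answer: 31854079/729 ≈ 43696.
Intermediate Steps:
q = -71/9 (q = -8 + 1/(3 + 6) = -8 + 1/9 = -71/9 ≈ -7.8889)
j(J) = -357911/729 (j(J) = (-71/9)**3 = -357911/729)
(-50 - 39)*j(12) = (-50 - 39)*(-357911/729) = -89*(-357911/729) = 31854079/729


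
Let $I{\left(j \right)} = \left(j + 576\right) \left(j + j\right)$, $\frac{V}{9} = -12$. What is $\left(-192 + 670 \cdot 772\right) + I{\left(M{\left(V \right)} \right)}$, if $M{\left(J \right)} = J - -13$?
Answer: $425658$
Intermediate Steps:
$V = -108$ ($V = 9 \left(-12\right) = -108$)
$M{\left(J \right)} = 13 + J$ ($M{\left(J \right)} = J + 13 = 13 + J$)
$I{\left(j \right)} = 2 j \left(576 + j\right)$ ($I{\left(j \right)} = \left(576 + j\right) 2 j = 2 j \left(576 + j\right)$)
$\left(-192 + 670 \cdot 772\right) + I{\left(M{\left(V \right)} \right)} = \left(-192 + 670 \cdot 772\right) + 2 \left(13 - 108\right) \left(576 + \left(13 - 108\right)\right) = \left(-192 + 517240\right) + 2 \left(-95\right) \left(576 - 95\right) = 517048 + 2 \left(-95\right) 481 = 517048 - 91390 = 425658$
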